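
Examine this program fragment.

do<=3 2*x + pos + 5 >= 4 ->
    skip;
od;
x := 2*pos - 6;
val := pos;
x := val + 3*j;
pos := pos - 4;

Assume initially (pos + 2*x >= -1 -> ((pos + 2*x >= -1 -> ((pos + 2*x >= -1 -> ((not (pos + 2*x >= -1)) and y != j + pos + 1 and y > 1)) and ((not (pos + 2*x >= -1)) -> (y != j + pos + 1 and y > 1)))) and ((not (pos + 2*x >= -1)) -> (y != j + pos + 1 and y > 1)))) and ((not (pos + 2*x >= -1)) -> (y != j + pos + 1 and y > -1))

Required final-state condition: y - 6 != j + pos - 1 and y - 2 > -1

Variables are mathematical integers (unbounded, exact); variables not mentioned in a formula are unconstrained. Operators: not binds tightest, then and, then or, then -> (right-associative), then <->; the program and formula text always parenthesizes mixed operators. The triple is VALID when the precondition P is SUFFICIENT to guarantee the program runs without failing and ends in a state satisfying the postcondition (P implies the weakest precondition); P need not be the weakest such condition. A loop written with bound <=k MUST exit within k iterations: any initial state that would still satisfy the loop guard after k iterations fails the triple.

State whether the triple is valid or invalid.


Working backward. After the program, the postcondition y - 6 != j + pos - 1 and y - 2 > -1 must hold; in canonical form it is y != j + pos + 5 and y > 1.
Before pos := pos - 4: y != j + pos + 1 and y > 1
Before x := val + 3*j: y != j + pos + 1 and y > 1
Before val := pos: y != j + pos + 1 and y > 1
Before x := 2*pos - 6: y != j + pos + 1 and y > 1
Before the loop (bound <=3), unroll the exhaustion recursion (WP_0 = exit-now case; WP_j = one more guarded iteration, up to j = 3):
  WP_0: (not (pos + 2*x >= -1)) and y != j + pos + 1 and y > 1
  WP_1: (pos + 2*x >= -1 -> ((not (pos + 2*x >= -1)) and y != j + pos + 1 and y > 1)) and ((not (pos + 2*x >= -1)) -> (y != j + pos + 1 and y > 1))
  WP_2: (pos + 2*x >= -1 -> ((pos + 2*x >= -1 -> ((not (pos + 2*x >= -1)) and y != j + pos + 1 and y > 1)) and ((not (pos + 2*x >= -1)) -> (y != j + pos + 1 and y > 1)))) and ((not (pos + 2*x >= -1)) -> (y != j + pos + 1 and y > 1))
  WP_3: (pos + 2*x >= -1 -> ((pos + 2*x >= -1 -> ((pos + 2*x >= -1 -> ((not (pos + 2*x >= -1)) and y != j + pos + 1 and y > 1)) and ((not (pos + 2*x >= -1)) -> (y != j + pos + 1 and y > 1)))) and ((not (pos + 2*x >= -1)) -> (y != j + pos + 1 and y > 1)))) and ((not (pos + 2*x >= -1)) -> (y != j + pos + 1 and y > 1))
So before the loop: (pos + 2*x >= -1 -> ((pos + 2*x >= -1 -> ((pos + 2*x >= -1 -> ((not (pos + 2*x >= -1)) and y != j + pos + 1 and y > 1)) and ((not (pos + 2*x >= -1)) -> (y != j + pos + 1 and y > 1)))) and ((not (pos + 2*x >= -1)) -> (y != j + pos + 1 and y > 1)))) and ((not (pos + 2*x >= -1)) -> (y != j + pos + 1 and y > 1))
The weakest precondition is (pos + 2*x >= -1 -> ((pos + 2*x >= -1 -> ((pos + 2*x >= -1 -> ((not (pos + 2*x >= -1)) and y != j + pos + 1 and y > 1)) and ((not (pos + 2*x >= -1)) -> (y != j + pos + 1 and y > 1)))) and ((not (pos + 2*x >= -1)) -> (y != j + pos + 1 and y > 1)))) and ((not (pos + 2*x >= -1)) -> (y != j + pos + 1 and y > 1)).
Check whether (pos + 2*x >= -1 -> ((pos + 2*x >= -1 -> ((pos + 2*x >= -1 -> ((not (pos + 2*x >= -1)) and y != j + pos + 1 and y > 1)) and ((not (pos + 2*x >= -1)) -> (y != j + pos + 1 and y > 1)))) and ((not (pos + 2*x >= -1)) -> (y != j + pos + 1 and y > 1)))) and ((not (pos + 2*x >= -1)) -> (y != j + pos + 1 and y > -1)) implies it.
Countermodel: at the initial state j = 2, pos = -2, x = 0, y = 0, the precondition holds but the weakest precondition fails.
Answer: invalid


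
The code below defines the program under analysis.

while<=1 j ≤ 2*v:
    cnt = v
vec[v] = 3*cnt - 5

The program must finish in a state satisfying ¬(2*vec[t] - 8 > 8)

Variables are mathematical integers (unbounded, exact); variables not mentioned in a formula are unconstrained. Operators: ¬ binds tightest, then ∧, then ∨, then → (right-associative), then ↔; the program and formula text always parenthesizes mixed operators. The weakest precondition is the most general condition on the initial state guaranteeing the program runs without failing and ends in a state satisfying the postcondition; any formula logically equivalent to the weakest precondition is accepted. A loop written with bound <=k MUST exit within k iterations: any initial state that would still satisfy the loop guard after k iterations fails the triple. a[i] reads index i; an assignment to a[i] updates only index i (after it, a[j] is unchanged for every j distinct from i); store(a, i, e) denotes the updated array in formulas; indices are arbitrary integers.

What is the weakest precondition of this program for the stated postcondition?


Working backward. After the program, the postcondition ¬(2*vec[t] - 8 > 8) must hold; in canonical form it is ¬(2*vec[t] > 16).
Before vec[v] := 3*cnt - 5: ¬(2*store(vec, v, 3*cnt - 5)[t] > 16)
Before the loop (bound <=1), unroll the exhaustion recursion (WP_0 = exit-now case; WP_j = one more guarded iteration, up to j = 1):
  WP_0: (¬(j ≤ 2*v)) ∧ (¬(2*store(vec, v, 3*cnt - 5)[t] > 16))
  WP_1: (j ≤ 2*v → ((¬(j ≤ 2*v)) ∧ (¬(2*store(vec, v, 3*v - 5)[t] > 16)))) ∧ ((¬(j ≤ 2*v)) → (¬(2*store(vec, v, 3*cnt - 5)[t] > 16)))
So before the loop: (j ≤ 2*v → ((¬(j ≤ 2*v)) ∧ (¬(2*store(vec, v, 3*v - 5)[t] > 16)))) ∧ ((¬(j ≤ 2*v)) → (¬(2*store(vec, v, 3*cnt - 5)[t] > 16)))
Answer: WP = (j ≤ 2*v → ((¬(j ≤ 2*v)) ∧ (¬(2*store(vec, v, 3*v - 5)[t] > 16)))) ∧ ((¬(j ≤ 2*v)) → (¬(2*store(vec, v, 3*cnt - 5)[t] > 16)))


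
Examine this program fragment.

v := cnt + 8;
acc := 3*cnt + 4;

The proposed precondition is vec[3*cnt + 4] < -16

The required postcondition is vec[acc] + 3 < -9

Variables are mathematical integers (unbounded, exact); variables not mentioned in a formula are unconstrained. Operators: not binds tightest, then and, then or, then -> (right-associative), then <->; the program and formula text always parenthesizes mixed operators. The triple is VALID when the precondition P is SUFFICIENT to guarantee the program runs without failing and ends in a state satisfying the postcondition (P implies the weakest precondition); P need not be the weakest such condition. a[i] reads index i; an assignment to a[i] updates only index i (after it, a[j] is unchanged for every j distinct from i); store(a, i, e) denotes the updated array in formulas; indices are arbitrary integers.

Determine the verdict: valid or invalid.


Working backward. After the program, the postcondition vec[acc] + 3 < -9 must hold; in canonical form it is vec[acc] < -12.
Before acc := 3*cnt + 4: vec[3*cnt + 4] < -12
Before v := cnt + 8: vec[3*cnt + 4] < -12
The weakest precondition is vec[3*cnt + 4] < -12.
Check whether vec[3*cnt + 4] < -16 implies it.
Every state satisfying the precondition satisfies the weakest precondition: the implication holds.
Answer: valid


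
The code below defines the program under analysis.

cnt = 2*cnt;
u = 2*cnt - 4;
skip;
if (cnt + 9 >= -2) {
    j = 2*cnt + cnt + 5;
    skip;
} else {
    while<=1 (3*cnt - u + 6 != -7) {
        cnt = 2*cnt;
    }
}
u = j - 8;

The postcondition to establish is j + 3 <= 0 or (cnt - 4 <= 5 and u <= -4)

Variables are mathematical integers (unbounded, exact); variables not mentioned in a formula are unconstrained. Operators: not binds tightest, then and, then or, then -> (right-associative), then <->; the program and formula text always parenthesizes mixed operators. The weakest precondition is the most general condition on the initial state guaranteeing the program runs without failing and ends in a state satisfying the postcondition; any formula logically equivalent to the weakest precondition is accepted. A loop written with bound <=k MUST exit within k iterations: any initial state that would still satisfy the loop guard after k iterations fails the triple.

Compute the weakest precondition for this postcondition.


Working backward. After the program, the postcondition j + 3 <= 0 or (cnt - 4 <= 5 and u <= -4) must hold; in canonical form it is j <= -3 or (cnt <= 9 and u <= -4).
Before u := j - 8: j <= -3 or (cnt <= 9 and j <= 4)
Then branch requires 3*cnt <= -8 or (cnt <= 9 and 3*cnt <= -1); else branch requires (3*cnt != u - 13 -> ((not (6*cnt != u - 13)) and (j <= -3 or (2*cnt <= 9 and j <= 4)))) and ((not (3*cnt != u - 13)) -> (j <= -3 or (cnt <= 9 and j <= 4))).
Before the if: (cnt >= -11 -> (3*cnt <= -8 or (cnt <= 9 and 3*cnt <= -1))) and ((not (cnt >= -11)) -> ((3*cnt != u - 13 -> ((not (6*cnt != u - 13)) and (j <= -3 or (2*cnt <= 9 and j <= 4)))) and ((not (3*cnt != u - 13)) -> (j <= -3 or (cnt <= 9 and j <= 4)))))
Before skip: (cnt >= -11 -> (3*cnt <= -8 or (cnt <= 9 and 3*cnt <= -1))) and ((not (cnt >= -11)) -> ((3*cnt != u - 13 -> ((not (6*cnt != u - 13)) and (j <= -3 or (2*cnt <= 9 and j <= 4)))) and ((not (3*cnt != u - 13)) -> (j <= -3 or (cnt <= 9 and j <= 4)))))
Before u := 2*cnt - 4: (cnt >= -11 -> (3*cnt <= -8 or (cnt <= 9 and 3*cnt <= -1))) and ((not (cnt >= -11)) -> ((cnt != -17 -> ((not (4*cnt != -17)) and (j <= -3 or (2*cnt <= 9 and j <= 4)))) and ((not (cnt != -17)) -> (j <= -3 or (cnt <= 9 and j <= 4)))))
Before cnt := 2*cnt: (2*cnt >= -11 -> (6*cnt <= -8 or (2*cnt <= 9 and 6*cnt <= -1))) and ((not (2*cnt >= -11)) -> ((2*cnt != -17 -> ((not (8*cnt != -17)) and (j <= -3 or (4*cnt <= 9 and j <= 4)))) and ((not (2*cnt != -17)) -> (j <= -3 or (2*cnt <= 9 and j <= 4)))))
Answer: WP = (2*cnt >= -11 -> (6*cnt <= -8 or (2*cnt <= 9 and 6*cnt <= -1))) and ((not (2*cnt >= -11)) -> ((2*cnt != -17 -> ((not (8*cnt != -17)) and (j <= -3 or (4*cnt <= 9 and j <= 4)))) and ((not (2*cnt != -17)) -> (j <= -3 or (2*cnt <= 9 and j <= 4)))))


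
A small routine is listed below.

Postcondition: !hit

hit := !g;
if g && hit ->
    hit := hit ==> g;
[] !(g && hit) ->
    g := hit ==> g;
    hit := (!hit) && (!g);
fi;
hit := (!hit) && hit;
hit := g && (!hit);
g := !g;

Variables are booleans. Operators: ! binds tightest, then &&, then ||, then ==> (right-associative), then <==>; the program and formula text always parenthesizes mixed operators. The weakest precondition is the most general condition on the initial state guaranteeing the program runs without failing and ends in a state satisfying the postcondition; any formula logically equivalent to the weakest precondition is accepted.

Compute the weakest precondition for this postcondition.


Working backward. After the program, !hit must hold.
Before g := !g: !hit
Before hit := g && (!hit): !(g && (!hit))
Before hit := (!hit) && hit: !g
Then branch requires !g; else branch requires !(hit ==> g).
Before the if: ((g && hit) ==> (!g)) && ((!(g && hit)) ==> (!(hit ==> g)))
Before hit := !g: !((!g) ==> g)
Answer: WP = !((!g) ==> g)


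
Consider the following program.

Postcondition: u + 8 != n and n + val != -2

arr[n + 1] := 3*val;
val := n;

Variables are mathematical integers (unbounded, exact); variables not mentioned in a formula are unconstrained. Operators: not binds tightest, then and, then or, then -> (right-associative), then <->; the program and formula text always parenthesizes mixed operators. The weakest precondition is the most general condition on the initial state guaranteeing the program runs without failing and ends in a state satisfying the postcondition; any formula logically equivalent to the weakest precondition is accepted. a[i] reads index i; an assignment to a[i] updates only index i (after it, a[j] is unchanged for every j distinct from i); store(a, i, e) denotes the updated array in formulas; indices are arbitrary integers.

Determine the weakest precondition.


Working backward. After the program, the postcondition u + 8 != n and n + val != -2 must hold; in canonical form it is u != n - 8 and n + val != -2.
Before val := n: u != n - 8 and 2*n != -2
Before arr[n + 1] := 3*val: u != n - 8 and 2*n != -2
Answer: WP = u != n - 8 and 2*n != -2


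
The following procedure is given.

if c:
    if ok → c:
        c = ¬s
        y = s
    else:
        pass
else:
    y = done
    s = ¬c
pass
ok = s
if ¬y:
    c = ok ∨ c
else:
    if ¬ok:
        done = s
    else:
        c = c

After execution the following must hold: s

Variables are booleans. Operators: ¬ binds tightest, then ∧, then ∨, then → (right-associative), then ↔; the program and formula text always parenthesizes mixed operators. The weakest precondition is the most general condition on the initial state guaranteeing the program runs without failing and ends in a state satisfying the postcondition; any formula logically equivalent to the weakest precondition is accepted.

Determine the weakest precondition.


Working backward. After the program, s must hold.
Then branch requires s; else branch requires ((¬ok) → s) ∧ (ok → s).
Before the if: ((¬y) → s) ∧ (y → (((¬ok) → s) ∧ (ok → s)))
Before ok := s: ((¬y) → s) ∧ (y → ((¬s) → s))
Before skip: ((¬y) → s) ∧ (y → ((¬s) → s))
Then branch requires ((ok → c) → (((¬s) → s) ∧ (s → ((¬s) → s)))) ∧ ((¬(ok → c)) → (((¬y) → s) ∧ (y → ((¬s) → s)))); else branch requires ((¬done) → (¬c)) ∧ (done → (c → (¬c))).
Before the if: (c → (((ok → c) → (((¬s) → s) ∧ (s → ((¬s) → s)))) ∧ ((¬(ok → c)) → (((¬y) → s) ∧ (y → ((¬s) → s)))))) ∧ ((¬c) → (((¬done) → (¬c)) ∧ (done → (c → (¬c)))))
Answer: WP = (c → (((ok → c) → (((¬s) → s) ∧ (s → ((¬s) → s)))) ∧ ((¬(ok → c)) → (((¬y) → s) ∧ (y → ((¬s) → s)))))) ∧ ((¬c) → (((¬done) → (¬c)) ∧ (done → (c → (¬c)))))


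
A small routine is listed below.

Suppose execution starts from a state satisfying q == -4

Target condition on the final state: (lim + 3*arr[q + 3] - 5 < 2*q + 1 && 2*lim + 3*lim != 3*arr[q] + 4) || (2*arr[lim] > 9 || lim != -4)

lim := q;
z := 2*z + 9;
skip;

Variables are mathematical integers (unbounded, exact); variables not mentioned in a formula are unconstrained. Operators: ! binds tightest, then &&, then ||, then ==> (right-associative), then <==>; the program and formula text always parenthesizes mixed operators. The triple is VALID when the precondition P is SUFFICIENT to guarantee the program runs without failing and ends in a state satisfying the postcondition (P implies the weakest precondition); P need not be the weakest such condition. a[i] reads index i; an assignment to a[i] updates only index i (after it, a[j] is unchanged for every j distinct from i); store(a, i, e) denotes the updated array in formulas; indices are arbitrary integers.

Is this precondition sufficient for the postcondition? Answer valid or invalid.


Working backward. After the program, the postcondition (lim + 3*arr[q + 3] - 5 < 2*q + 1 && 2*lim + 3*lim != 3*arr[q] + 4) || (2*arr[lim] > 9 || lim != -4) must hold; in canonical form it is (3*arr[q + 3] + lim < 2*q + 6 && 5*lim != 3*arr[q] + 4) || 2*arr[lim] > 9 || lim != -4.
Before skip: (3*arr[q + 3] + lim < 2*q + 6 && 5*lim != 3*arr[q] + 4) || 2*arr[lim] > 9 || lim != -4
Before z := 2*z + 9: (3*arr[q + 3] + lim < 2*q + 6 && 5*lim != 3*arr[q] + 4) || 2*arr[lim] > 9 || lim != -4
Before lim := q: (3*arr[q + 3] < q + 6 && 5*q != 3*arr[q] + 4) || 2*arr[q] > 9 || q != -4
The weakest precondition is (3*arr[q + 3] < q + 6 && 5*q != 3*arr[q] + 4) || 2*arr[q] > 9 || q != -4.
Check whether q == -4 implies it.
Countermodel: at the initial state arr = {[-4] = 0, [-1] = 1, elsewhere 1}, q = -4, the precondition holds but the weakest precondition fails.
Answer: invalid


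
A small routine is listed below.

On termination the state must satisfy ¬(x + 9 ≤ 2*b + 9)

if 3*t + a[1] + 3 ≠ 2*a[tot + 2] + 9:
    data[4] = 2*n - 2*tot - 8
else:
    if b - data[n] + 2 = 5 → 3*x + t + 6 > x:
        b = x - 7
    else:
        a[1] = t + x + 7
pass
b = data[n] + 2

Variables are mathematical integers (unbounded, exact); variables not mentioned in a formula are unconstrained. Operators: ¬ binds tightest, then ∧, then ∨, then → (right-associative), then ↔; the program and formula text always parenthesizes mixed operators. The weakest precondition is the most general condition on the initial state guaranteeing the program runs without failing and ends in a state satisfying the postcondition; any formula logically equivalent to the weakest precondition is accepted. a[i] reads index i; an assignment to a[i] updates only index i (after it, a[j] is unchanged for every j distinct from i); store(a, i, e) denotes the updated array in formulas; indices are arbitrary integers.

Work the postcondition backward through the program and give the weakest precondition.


Working backward. After the program, the postcondition ¬(x + 9 ≤ 2*b + 9) must hold; in canonical form it is ¬(x ≤ 2*b).
Before b := data[n] + 2: ¬(x ≤ 2*data[n] + 4)
Before skip: ¬(x ≤ 2*data[n] + 4)
Then branch requires ¬(x ≤ 2*store(data, 4, 2*n - 2*tot - 8)[n] + 4); else branch requires ((b = data[n] + 3 → t + 2*x > -6) → (¬(x ≤ 2*data[n] + 4))) ∧ ((¬(b = data[n] + 3 → t + 2*x > -6)) → (¬(x ≤ 2*data[n] + 4))).
Before the if: (a[1] + 3*t ≠ 2*a[tot + 2] + 6 → (¬(x ≤ 2*store(data, 4, 2*n - 2*tot - 8)[n] + 4))) ∧ ((¬(a[1] + 3*t ≠ 2*a[tot + 2] + 6)) → (((b = data[n] + 3 → t + 2*x > -6) → (¬(x ≤ 2*data[n] + 4))) ∧ ((¬(b = data[n] + 3 → t + 2*x > -6)) → (¬(x ≤ 2*data[n] + 4)))))
Answer: WP = (a[1] + 3*t ≠ 2*a[tot + 2] + 6 → (¬(x ≤ 2*store(data, 4, 2*n - 2*tot - 8)[n] + 4))) ∧ ((¬(a[1] + 3*t ≠ 2*a[tot + 2] + 6)) → (((b = data[n] + 3 → t + 2*x > -6) → (¬(x ≤ 2*data[n] + 4))) ∧ ((¬(b = data[n] + 3 → t + 2*x > -6)) → (¬(x ≤ 2*data[n] + 4)))))


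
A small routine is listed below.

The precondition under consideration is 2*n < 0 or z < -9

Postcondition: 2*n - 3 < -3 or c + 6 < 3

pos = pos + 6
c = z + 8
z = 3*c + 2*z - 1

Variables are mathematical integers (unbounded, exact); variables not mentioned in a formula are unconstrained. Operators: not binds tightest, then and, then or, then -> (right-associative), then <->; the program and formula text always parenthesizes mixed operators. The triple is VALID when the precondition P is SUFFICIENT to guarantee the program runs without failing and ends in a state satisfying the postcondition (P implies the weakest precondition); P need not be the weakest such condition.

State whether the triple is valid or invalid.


Working backward. After the program, the postcondition 2*n - 3 < -3 or c + 6 < 3 must hold; in canonical form it is 2*n < 0 or c < -3.
Before z := 3*c + 2*z - 1: 2*n < 0 or c < -3
Before c := z + 8: 2*n < 0 or z < -11
Before pos := pos + 6: 2*n < 0 or z < -11
The weakest precondition is 2*n < 0 or z < -11.
Check whether 2*n < 0 or z < -9 implies it.
Countermodel: at the initial state n = 0, z = -11, the precondition holds but the weakest precondition fails.
Answer: invalid


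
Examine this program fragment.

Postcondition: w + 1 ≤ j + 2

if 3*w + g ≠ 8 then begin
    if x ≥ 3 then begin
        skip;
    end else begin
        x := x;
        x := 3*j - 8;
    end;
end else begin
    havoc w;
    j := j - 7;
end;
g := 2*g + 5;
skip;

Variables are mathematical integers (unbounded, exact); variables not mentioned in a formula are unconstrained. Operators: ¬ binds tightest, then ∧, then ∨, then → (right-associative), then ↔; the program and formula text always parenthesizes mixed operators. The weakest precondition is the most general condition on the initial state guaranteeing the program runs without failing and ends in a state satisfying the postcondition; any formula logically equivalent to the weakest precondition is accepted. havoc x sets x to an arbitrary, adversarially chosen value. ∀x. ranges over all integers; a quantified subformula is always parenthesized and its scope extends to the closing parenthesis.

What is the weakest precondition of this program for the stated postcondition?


Working backward. After the program, the postcondition w + 1 ≤ j + 2 must hold; in canonical form it is w ≤ j + 1.
Before skip: w ≤ j + 1
Before g := 2*g + 5: w ≤ j + 1
Then branch requires (x ≥ 3 → w ≤ j + 1) ∧ ((¬(x ≥ 3)) → w ≤ j + 1); else branch requires ∀w_1. w_1 ≤ j - 6.
Before the if: (g + 3*w ≠ 8 → ((x ≥ 3 → w ≤ j + 1) ∧ ((¬(x ≥ 3)) → w ≤ j + 1))) ∧ ((¬(g + 3*w ≠ 8)) → (∀w_1. w_1 ≤ j - 6))
Answer: WP = (g + 3*w ≠ 8 → ((x ≥ 3 → w ≤ j + 1) ∧ ((¬(x ≥ 3)) → w ≤ j + 1))) ∧ ((¬(g + 3*w ≠ 8)) → (∀w_1. w_1 ≤ j - 6))


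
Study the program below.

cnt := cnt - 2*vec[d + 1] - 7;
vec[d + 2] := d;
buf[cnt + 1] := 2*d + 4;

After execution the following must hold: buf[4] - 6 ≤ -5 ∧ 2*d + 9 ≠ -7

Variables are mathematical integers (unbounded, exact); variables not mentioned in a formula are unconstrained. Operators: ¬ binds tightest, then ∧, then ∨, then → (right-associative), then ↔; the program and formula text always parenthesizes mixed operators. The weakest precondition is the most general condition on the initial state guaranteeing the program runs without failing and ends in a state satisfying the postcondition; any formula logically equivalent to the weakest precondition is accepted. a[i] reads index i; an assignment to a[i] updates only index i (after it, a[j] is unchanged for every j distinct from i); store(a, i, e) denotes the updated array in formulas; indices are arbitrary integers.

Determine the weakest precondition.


Working backward. After the program, the postcondition buf[4] - 6 ≤ -5 ∧ 2*d + 9 ≠ -7 must hold; in canonical form it is buf[4] ≤ 1 ∧ 2*d ≠ -16.
Before buf[cnt + 1] := 2*d + 4: store(buf, cnt + 1, 2*d + 4)[4] ≤ 1 ∧ 2*d ≠ -16
Before vec[d + 2] := d: store(buf, cnt + 1, 2*d + 4)[4] ≤ 1 ∧ 2*d ≠ -16
Before cnt := cnt - 2*vec[d + 1] - 7: store(buf, -2*vec[d + 1] + cnt - 6, 2*d + 4)[4] ≤ 1 ∧ 2*d ≠ -16
Answer: WP = store(buf, -2*vec[d + 1] + cnt - 6, 2*d + 4)[4] ≤ 1 ∧ 2*d ≠ -16


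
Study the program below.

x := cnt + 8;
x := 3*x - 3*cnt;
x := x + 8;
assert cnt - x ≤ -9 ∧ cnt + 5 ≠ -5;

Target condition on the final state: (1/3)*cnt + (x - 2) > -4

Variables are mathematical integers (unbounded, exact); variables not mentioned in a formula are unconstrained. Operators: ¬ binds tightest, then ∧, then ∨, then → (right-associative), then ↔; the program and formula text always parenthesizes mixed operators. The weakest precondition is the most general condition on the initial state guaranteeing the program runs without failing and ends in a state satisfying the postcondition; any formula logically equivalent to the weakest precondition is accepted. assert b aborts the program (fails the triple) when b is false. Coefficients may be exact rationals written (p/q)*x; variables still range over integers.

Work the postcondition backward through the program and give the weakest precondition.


Working backward. After the program, the postcondition (1/3)*cnt + (x - 2) > -4 must hold; in canonical form it is (1/3)*cnt + x > -2.
Before assert cnt - x ≤ -9 ∧ cnt + 5 ≠ -5: cnt ≤ x - 9 ∧ cnt ≠ -10 ∧ (1/3)*cnt + x > -2
Before x := x + 8: cnt ≤ x - 1 ∧ cnt ≠ -10 ∧ (1/3)*cnt + x > -10
Before x := 3*x - 3*cnt: 4*cnt ≤ 3*x - 1 ∧ cnt ≠ -10 ∧ 3*x > (8/3)*cnt - 10
Before x := cnt + 8: cnt ≤ 23 ∧ cnt ≠ -10 ∧ (1/3)*cnt > -34
Answer: WP = cnt ≤ 23 ∧ cnt ≠ -10 ∧ (1/3)*cnt > -34


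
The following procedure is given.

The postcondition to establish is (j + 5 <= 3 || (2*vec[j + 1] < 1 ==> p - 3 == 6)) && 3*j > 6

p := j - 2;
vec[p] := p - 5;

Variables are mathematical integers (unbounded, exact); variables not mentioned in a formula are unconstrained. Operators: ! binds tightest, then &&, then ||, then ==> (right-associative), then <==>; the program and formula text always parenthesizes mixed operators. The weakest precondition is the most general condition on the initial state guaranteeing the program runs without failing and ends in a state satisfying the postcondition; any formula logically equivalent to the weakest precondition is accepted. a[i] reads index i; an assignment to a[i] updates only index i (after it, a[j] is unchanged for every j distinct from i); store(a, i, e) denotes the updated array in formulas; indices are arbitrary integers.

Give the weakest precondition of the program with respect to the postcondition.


Working backward. After the program, the postcondition (j + 5 <= 3 || (2*vec[j + 1] < 1 ==> p - 3 == 6)) && 3*j > 6 must hold; in canonical form it is (j <= -2 || (2*vec[j + 1] < 1 ==> p == 9)) && 3*j > 6.
Before vec[p] := p - 5: (j <= -2 || (2*store(vec, p, p - 5)[j + 1] < 1 ==> p == 9)) && 3*j > 6
Before p := j - 2: (j <= -2 || (2*store(vec, j - 2, j - 7)[j + 1] < 1 ==> j == 11)) && 3*j > 6
Answer: WP = (j <= -2 || (2*store(vec, j - 2, j - 7)[j + 1] < 1 ==> j == 11)) && 3*j > 6


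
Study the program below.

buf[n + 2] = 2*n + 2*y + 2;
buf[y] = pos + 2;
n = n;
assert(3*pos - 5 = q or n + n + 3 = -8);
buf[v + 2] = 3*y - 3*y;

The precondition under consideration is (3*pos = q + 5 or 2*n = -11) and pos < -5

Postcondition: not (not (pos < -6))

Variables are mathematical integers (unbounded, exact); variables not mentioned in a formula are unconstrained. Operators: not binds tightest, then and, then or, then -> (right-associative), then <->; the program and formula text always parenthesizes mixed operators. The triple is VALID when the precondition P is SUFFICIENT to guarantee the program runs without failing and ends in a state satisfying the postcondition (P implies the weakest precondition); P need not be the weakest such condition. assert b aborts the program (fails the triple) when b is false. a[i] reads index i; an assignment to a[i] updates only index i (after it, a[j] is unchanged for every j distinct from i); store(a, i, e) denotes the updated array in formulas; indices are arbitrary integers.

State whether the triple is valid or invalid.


Working backward. After the program, the postcondition not (not (pos < -6)) must hold; in canonical form it is pos < -6.
Before buf[v + 2] := 3*y - 3*y: pos < -6
Before assert 3*pos - 5 = q or n + n + 3 = -8: (3*pos = q + 5 or 2*n = -11) and pos < -6
Before n := n: (3*pos = q + 5 or 2*n = -11) and pos < -6
Before buf[y] := pos + 2: (3*pos = q + 5 or 2*n = -11) and pos < -6
Before buf[n + 2] := 2*n + 2*y + 2: (3*pos = q + 5 or 2*n = -11) and pos < -6
The weakest precondition is (3*pos = q + 5 or 2*n = -11) and pos < -6.
Check whether (3*pos = q + 5 or 2*n = -11) and pos < -5 implies it.
Countermodel: at the initial state n = 0, pos = -6, q = -23, the precondition holds but the weakest precondition fails.
Answer: invalid


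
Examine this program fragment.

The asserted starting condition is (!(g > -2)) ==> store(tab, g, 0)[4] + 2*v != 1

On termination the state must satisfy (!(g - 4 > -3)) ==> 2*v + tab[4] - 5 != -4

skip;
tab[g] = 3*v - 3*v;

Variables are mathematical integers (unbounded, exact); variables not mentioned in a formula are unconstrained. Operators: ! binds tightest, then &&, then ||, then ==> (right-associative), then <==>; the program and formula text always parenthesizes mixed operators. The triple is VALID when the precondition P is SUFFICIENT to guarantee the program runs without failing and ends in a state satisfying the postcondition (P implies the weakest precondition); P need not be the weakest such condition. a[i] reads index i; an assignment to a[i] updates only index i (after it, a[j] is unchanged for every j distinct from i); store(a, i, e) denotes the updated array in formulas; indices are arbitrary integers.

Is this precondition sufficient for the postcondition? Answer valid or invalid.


Working backward. After the program, the postcondition (!(g - 4 > -3)) ==> 2*v + tab[4] - 5 != -4 must hold; in canonical form it is (!(g > 1)) ==> tab[4] + 2*v != 1.
Before tab[g] := 3*v - 3*v: (!(g > 1)) ==> store(tab, g, 0)[4] + 2*v != 1
Before skip: (!(g > 1)) ==> store(tab, g, 0)[4] + 2*v != 1
The weakest precondition is (!(g > 1)) ==> store(tab, g, 0)[4] + 2*v != 1.
Check whether (!(g > -2)) ==> store(tab, g, 0)[4] + 2*v != 1 implies it.
Countermodel: at the initial state g = 1, tab = {[1] = 2, [4] = -1, elsewhere 2}, v = 1, the precondition holds but the weakest precondition fails.
Answer: invalid


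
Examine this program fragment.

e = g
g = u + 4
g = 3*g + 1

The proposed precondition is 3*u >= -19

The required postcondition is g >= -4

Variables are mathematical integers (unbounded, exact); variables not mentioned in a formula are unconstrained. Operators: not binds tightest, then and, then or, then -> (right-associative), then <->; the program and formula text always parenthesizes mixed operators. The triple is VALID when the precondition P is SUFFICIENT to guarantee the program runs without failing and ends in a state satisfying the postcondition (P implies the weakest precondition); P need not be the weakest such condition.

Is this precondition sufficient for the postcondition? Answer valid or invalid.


Working backward. After the program, g >= -4 must hold.
Before g := 3*g + 1: 3*g >= -5
Before g := u + 4: 3*u >= -17
Before e := g: 3*u >= -17
The weakest precondition is 3*u >= -17.
Check whether 3*u >= -19 implies it.
Countermodel: at the initial state u = -6, the precondition holds but the weakest precondition fails.
Answer: invalid


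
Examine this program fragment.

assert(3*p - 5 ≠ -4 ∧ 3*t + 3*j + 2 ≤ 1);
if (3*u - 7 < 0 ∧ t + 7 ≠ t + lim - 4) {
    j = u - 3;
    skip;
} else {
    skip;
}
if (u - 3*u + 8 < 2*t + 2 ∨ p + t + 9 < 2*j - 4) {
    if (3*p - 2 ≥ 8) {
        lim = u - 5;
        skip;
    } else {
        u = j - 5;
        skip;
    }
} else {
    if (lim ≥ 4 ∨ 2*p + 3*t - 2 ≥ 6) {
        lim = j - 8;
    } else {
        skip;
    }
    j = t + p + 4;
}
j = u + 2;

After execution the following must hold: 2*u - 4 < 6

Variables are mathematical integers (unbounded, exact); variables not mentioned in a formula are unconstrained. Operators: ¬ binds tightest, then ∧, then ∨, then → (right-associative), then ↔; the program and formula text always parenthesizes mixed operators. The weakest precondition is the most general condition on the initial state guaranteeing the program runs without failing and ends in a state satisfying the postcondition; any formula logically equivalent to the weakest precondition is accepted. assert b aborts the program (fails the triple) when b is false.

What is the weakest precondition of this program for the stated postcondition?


Working backward. After the program, the postcondition 2*u - 4 < 6 must hold; in canonical form it is 2*u < 10.
Before j := u + 2: 2*u < 10
Then branch requires (3*p ≥ 10 → 2*u < 10) ∧ ((¬(3*p ≥ 10)) → 2*j < 20); else branch requires ((lim ≥ 4 ∨ 2*p + 3*t ≥ 8) → 2*u < 10) ∧ ((¬(lim ≥ 4 ∨ 2*p + 3*t ≥ 8)) → 2*u < 10).
Before the if: ((2*t + 2*u > 6 ∨ p + t < 2*j - 13) → ((3*p ≥ 10 → 2*u < 10) ∧ ((¬(3*p ≥ 10)) → 2*j < 20))) ∧ ((¬(2*t + 2*u > 6 ∨ p + t < 2*j - 13)) → (((lim ≥ 4 ∨ 2*p + 3*t ≥ 8) → 2*u < 10) ∧ ((¬(lim ≥ 4 ∨ 2*p + 3*t ≥ 8)) → 2*u < 10)))
Then branch requires ((2*t + 2*u > 6 ∨ p + t < 2*u - 19) → ((3*p ≥ 10 → 2*u < 10) ∧ ((¬(3*p ≥ 10)) → 2*u < 26))) ∧ ((¬(2*t + 2*u > 6 ∨ p + t < 2*u - 19)) → (((lim ≥ 4 ∨ 2*p + 3*t ≥ 8) → 2*u < 10) ∧ ((¬(lim ≥ 4 ∨ 2*p + 3*t ≥ 8)) → 2*u < 10))); else branch requires ((2*t + 2*u > 6 ∨ p + t < 2*j - 13) → ((3*p ≥ 10 → 2*u < 10) ∧ ((¬(3*p ≥ 10)) → 2*j < 20))) ∧ ((¬(2*t + 2*u > 6 ∨ p + t < 2*j - 13)) → (((lim ≥ 4 ∨ 2*p + 3*t ≥ 8) → 2*u < 10) ∧ ((¬(lim ≥ 4 ∨ 2*p + 3*t ≥ 8)) → 2*u < 10))).
Before the if: ((3*u < 7 ∧ lim ≠ 11) → (((2*t + 2*u > 6 ∨ p + t < 2*u - 19) → ((3*p ≥ 10 → 2*u < 10) ∧ ((¬(3*p ≥ 10)) → 2*u < 26))) ∧ ((¬(2*t + 2*u > 6 ∨ p + t < 2*u - 19)) → (((lim ≥ 4 ∨ 2*p + 3*t ≥ 8) → 2*u < 10) ∧ ((¬(lim ≥ 4 ∨ 2*p + 3*t ≥ 8)) → 2*u < 10))))) ∧ ((¬(3*u < 7 ∧ lim ≠ 11)) → (((2*t + 2*u > 6 ∨ p + t < 2*j - 13) → ((3*p ≥ 10 → 2*u < 10) ∧ ((¬(3*p ≥ 10)) → 2*j < 20))) ∧ ((¬(2*t + 2*u > 6 ∨ p + t < 2*j - 13)) → (((lim ≥ 4 ∨ 2*p + 3*t ≥ 8) → 2*u < 10) ∧ ((¬(lim ≥ 4 ∨ 2*p + 3*t ≥ 8)) → 2*u < 10)))))
Before assert 3*p - 5 ≠ -4 ∧ 3*t + 3*j + 2 ≤ 1: 3*p ≠ 1 ∧ 3*j + 3*t ≤ -1 ∧ ((3*u < 7 ∧ lim ≠ 11) → (((2*t + 2*u > 6 ∨ p + t < 2*u - 19) → ((3*p ≥ 10 → 2*u < 10) ∧ ((¬(3*p ≥ 10)) → 2*u < 26))) ∧ ((¬(2*t + 2*u > 6 ∨ p + t < 2*u - 19)) → (((lim ≥ 4 ∨ 2*p + 3*t ≥ 8) → 2*u < 10) ∧ ((¬(lim ≥ 4 ∨ 2*p + 3*t ≥ 8)) → 2*u < 10))))) ∧ ((¬(3*u < 7 ∧ lim ≠ 11)) → (((2*t + 2*u > 6 ∨ p + t < 2*j - 13) → ((3*p ≥ 10 → 2*u < 10) ∧ ((¬(3*p ≥ 10)) → 2*j < 20))) ∧ ((¬(2*t + 2*u > 6 ∨ p + t < 2*j - 13)) → (((lim ≥ 4 ∨ 2*p + 3*t ≥ 8) → 2*u < 10) ∧ ((¬(lim ≥ 4 ∨ 2*p + 3*t ≥ 8)) → 2*u < 10)))))
Answer: WP = 3*p ≠ 1 ∧ 3*j + 3*t ≤ -1 ∧ ((3*u < 7 ∧ lim ≠ 11) → (((2*t + 2*u > 6 ∨ p + t < 2*u - 19) → ((3*p ≥ 10 → 2*u < 10) ∧ ((¬(3*p ≥ 10)) → 2*u < 26))) ∧ ((¬(2*t + 2*u > 6 ∨ p + t < 2*u - 19)) → (((lim ≥ 4 ∨ 2*p + 3*t ≥ 8) → 2*u < 10) ∧ ((¬(lim ≥ 4 ∨ 2*p + 3*t ≥ 8)) → 2*u < 10))))) ∧ ((¬(3*u < 7 ∧ lim ≠ 11)) → (((2*t + 2*u > 6 ∨ p + t < 2*j - 13) → ((3*p ≥ 10 → 2*u < 10) ∧ ((¬(3*p ≥ 10)) → 2*j < 20))) ∧ ((¬(2*t + 2*u > 6 ∨ p + t < 2*j - 13)) → (((lim ≥ 4 ∨ 2*p + 3*t ≥ 8) → 2*u < 10) ∧ ((¬(lim ≥ 4 ∨ 2*p + 3*t ≥ 8)) → 2*u < 10)))))


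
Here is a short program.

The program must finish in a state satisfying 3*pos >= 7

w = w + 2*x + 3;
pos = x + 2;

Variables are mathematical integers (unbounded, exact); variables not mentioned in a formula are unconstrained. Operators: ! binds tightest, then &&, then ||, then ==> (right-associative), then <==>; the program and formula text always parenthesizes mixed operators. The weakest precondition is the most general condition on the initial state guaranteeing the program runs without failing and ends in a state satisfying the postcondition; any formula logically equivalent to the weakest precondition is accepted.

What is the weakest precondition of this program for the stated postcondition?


Working backward. After the program, 3*pos >= 7 must hold.
Before pos := x + 2: 3*x >= 1
Before w := w + 2*x + 3: 3*x >= 1
Answer: WP = 3*x >= 1


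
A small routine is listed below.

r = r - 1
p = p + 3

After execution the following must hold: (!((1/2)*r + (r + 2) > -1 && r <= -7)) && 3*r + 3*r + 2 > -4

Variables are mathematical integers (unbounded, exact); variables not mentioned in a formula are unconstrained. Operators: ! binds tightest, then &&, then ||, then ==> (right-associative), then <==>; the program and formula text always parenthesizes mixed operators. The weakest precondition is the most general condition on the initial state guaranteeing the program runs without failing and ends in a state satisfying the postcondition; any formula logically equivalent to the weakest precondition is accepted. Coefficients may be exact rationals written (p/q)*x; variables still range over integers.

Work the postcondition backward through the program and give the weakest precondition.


Working backward. After the program, the postcondition (!((1/2)*r + (r + 2) > -1 && r <= -7)) && 3*r + 3*r + 2 > -4 must hold; in canonical form it is (!((3/2)*r > -3 && r <= -7)) && 6*r > -6.
Before p := p + 3: (!((3/2)*r > -3 && r <= -7)) && 6*r > -6
Before r := r - 1: (!((3/2)*r > -3/2 && r <= -6)) && 6*r > 0
Answer: WP = (!((3/2)*r > -3/2 && r <= -6)) && 6*r > 0


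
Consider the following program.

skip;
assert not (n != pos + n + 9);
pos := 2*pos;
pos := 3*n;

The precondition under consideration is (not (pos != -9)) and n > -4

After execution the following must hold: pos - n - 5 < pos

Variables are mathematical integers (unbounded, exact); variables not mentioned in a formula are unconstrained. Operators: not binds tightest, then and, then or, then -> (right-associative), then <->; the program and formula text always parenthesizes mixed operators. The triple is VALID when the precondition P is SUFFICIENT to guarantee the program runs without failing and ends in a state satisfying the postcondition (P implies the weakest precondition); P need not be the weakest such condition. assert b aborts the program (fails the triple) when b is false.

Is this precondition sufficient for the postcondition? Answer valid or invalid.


Working backward. After the program, the postcondition pos - n - 5 < pos must hold; in canonical form it is n > -5.
Before pos := 3*n: n > -5
Before pos := 2*pos: n > -5
Before assert not (n != pos + n + 9): (not (pos != -9)) and n > -5
Before skip: (not (pos != -9)) and n > -5
The weakest precondition is (not (pos != -9)) and n > -5.
Check whether (not (pos != -9)) and n > -4 implies it.
Every state satisfying the precondition satisfies the weakest precondition: the implication holds.
Answer: valid


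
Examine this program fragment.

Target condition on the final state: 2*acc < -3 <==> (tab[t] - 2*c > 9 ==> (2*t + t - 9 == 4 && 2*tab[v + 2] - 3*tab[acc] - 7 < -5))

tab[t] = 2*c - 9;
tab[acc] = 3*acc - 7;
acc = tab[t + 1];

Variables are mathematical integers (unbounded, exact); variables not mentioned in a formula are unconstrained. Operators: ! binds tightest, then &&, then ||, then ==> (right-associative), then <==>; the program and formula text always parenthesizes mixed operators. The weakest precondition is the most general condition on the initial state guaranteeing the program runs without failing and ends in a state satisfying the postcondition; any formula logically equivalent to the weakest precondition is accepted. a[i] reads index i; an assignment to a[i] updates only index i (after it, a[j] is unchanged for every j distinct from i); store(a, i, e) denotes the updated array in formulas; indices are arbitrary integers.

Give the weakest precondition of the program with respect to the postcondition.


Working backward. After the program, the postcondition 2*acc < -3 <==> (tab[t] - 2*c > 9 ==> (2*t + t - 9 == 4 && 2*tab[v + 2] - 3*tab[acc] - 7 < -5)) must hold; in canonical form it is 2*acc < -3 <==> (tab[t] > 2*c + 9 ==> (3*t == 13 && 2*tab[v + 2] < 3*tab[acc] + 2)).
Before acc := tab[t + 1]: 2*tab[t + 1] < -3 <==> (tab[t] > 2*c + 9 ==> (3*t == 13 && 2*tab[v + 2] < 3*tab[tab[t + 1]] + 2))
Before tab[acc] := 3*acc - 7: 2*store(tab, acc, 3*acc - 7)[t + 1] < -3 <==> (store(tab, acc, 3*acc - 7)[t] > 2*c + 9 ==> (3*t == 13 && 2*store(tab, acc, 3*acc - 7)[v + 2] < 3*store(tab, acc, 3*acc - 7)[store(tab, acc, 3*acc - 7)[t + 1]] + 2))
Before tab[t] := 2*c - 9: 2*store(store(tab, t, 2*c - 9), acc, 3*acc - 7)[t + 1] < -3 <==> (store(store(tab, t, 2*c - 9), acc, 3*acc - 7)[t] > 2*c + 9 ==> (3*t == 13 && 2*store(store(tab, t, 2*c - 9), acc, 3*acc - 7)[v + 2] < 3*store(store(tab, t, 2*c - 9), acc, 3*acc - 7)[store(store(tab, t, 2*c - 9), acc, 3*acc - 7)[t + 1]] + 2))
Answer: WP = 2*store(store(tab, t, 2*c - 9), acc, 3*acc - 7)[t + 1] < -3 <==> (store(store(tab, t, 2*c - 9), acc, 3*acc - 7)[t] > 2*c + 9 ==> (3*t == 13 && 2*store(store(tab, t, 2*c - 9), acc, 3*acc - 7)[v + 2] < 3*store(store(tab, t, 2*c - 9), acc, 3*acc - 7)[store(store(tab, t, 2*c - 9), acc, 3*acc - 7)[t + 1]] + 2))


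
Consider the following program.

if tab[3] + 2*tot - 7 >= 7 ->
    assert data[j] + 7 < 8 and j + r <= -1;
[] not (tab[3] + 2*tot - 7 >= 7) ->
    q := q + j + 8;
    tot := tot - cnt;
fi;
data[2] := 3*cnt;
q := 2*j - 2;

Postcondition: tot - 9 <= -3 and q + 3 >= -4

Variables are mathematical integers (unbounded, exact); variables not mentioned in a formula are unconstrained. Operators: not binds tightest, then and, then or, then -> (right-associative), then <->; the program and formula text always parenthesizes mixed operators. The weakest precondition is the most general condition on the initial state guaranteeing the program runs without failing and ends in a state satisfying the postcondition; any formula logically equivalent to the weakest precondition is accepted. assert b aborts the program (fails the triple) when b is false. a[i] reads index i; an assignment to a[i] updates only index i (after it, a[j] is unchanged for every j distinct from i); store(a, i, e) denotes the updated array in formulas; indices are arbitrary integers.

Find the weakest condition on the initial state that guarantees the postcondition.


Working backward. After the program, the postcondition tot - 9 <= -3 and q + 3 >= -4 must hold; in canonical form it is tot <= 6 and q >= -7.
Before q := 2*j - 2: tot <= 6 and 2*j >= -5
Before data[2] := 3*cnt: tot <= 6 and 2*j >= -5
Then branch requires data[j] < 1 and j + r <= -1 and tot <= 6 and 2*j >= -5; else branch requires tot <= cnt + 6 and 2*j >= -5.
Before the if: (tab[3] + 2*tot >= 14 -> (data[j] < 1 and j + r <= -1 and tot <= 6 and 2*j >= -5)) and ((not (tab[3] + 2*tot >= 14)) -> (tot <= cnt + 6 and 2*j >= -5))
Answer: WP = (tab[3] + 2*tot >= 14 -> (data[j] < 1 and j + r <= -1 and tot <= 6 and 2*j >= -5)) and ((not (tab[3] + 2*tot >= 14)) -> (tot <= cnt + 6 and 2*j >= -5))
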